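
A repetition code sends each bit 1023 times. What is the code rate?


Rate = k/n = 1/1023

1/1023


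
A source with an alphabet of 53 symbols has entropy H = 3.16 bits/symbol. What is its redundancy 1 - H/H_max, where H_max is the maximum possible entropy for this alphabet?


H_max = log2(K) = log2(53) = 5.7279 bits/symbol. Redundancy = 1 - H/H_max = 1 - 3.16/5.7279 = 1 - 0.5517 = 0.4483

0.4483


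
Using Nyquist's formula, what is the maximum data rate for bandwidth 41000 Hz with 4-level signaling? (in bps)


Rate = 2 * B * log2(M) = 2 * 41000 * 2.0 = 164000.0

164000.0 bps


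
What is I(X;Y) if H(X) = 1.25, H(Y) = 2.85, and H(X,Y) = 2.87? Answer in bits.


I(X;Y) = H(X) + H(Y) - H(X,Y) = 1.25 + 2.85 - 2.87 = 1.23

1.23 bits


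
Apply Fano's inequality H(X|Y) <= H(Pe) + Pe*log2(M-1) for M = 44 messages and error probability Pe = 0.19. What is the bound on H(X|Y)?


H(Pe) = -Pe*log2(Pe) - (1-Pe)*log2(1-Pe) = -0.19*log2(0.19) - 0.81*log2(0.81) = 0.455226 + 0.246245 = 0.7015. Pe*log2(M-1) = 0.19*log2(43) = 1.030990. Bound = H(Pe) + Pe*log2(M-1) = 0.455226 + 0.246245 + 1.030990 = 1.7325

1.7325 bits


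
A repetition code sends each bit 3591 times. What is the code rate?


Rate = k/n = 1/3591

1/3591


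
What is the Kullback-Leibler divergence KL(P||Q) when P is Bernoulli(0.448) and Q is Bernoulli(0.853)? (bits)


KL = p*log2(p/q) + (1-p)*log2((1-p)/(1-q)) = 0.448*log2(0.448/0.853) + 0.552*log2(0.552/0.147) = 0.6375

0.6375 bits


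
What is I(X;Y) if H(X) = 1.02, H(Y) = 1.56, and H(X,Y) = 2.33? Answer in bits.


I(X;Y) = H(X) + H(Y) - H(X,Y) = 1.02 + 1.56 - 2.33 = 0.25

0.25 bits


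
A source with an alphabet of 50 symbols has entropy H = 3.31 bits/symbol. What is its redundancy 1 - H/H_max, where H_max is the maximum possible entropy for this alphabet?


H_max = log2(K) = log2(50) = 5.6439 bits/symbol. Redundancy = 1 - H/H_max = 1 - 3.31/5.6439 = 1 - 0.5865 = 0.4135

0.4135


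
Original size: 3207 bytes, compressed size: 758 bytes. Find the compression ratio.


Ratio = original / compressed = 3207 / 758 = 4.2309

4.2309


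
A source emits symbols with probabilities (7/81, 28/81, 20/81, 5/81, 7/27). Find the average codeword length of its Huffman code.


Huffman construction (repeatedly merge the two least-probable nodes; each merge adds 1 bit to every symbol beneath it): 5/81 + 7/81 = 4/27; 4/27 + 20/81 = 32/81; 7/27 + 28/81 = 49/81; 32/81 + 49/81 = 1. Resulting codeword lengths (in the order the probabilities were given): (3, 2, 2, 3, 2). L_avg = sum(p_i * l_i) = 7/81*3 + 28/81*2 + 20/81*2 + 5/81*3 + 7/27*2 = 58/27 = 2.1481

2.1481 bits


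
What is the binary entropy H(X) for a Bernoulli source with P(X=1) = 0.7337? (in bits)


H = -p*log2(p) - (1-p)*log2(1-p). -0.7337*log2(0.7337) = 0.327772; -0.2663*log2(0.2663) = 0.508334. H = 0.327772 + 0.508334 = 0.8361

0.8361 bits


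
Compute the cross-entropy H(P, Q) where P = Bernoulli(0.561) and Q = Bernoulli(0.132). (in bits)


H(P,Q) = -p*log2(q) - (1-p)*log2(1-q). -0.561*log2(0.132) = 1.638900; -0.439*log2(0.868) = 0.089658. H(P,Q) = 1.638900 + 0.089658 = 1.7286

1.7286 bits


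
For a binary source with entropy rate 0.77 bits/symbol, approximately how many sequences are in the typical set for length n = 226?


log2|A_typical| = nH = 226 * 0.77 = 174.02, so |A_typical| ~ 2^174.02 = 2.428e+52

2.428e+52


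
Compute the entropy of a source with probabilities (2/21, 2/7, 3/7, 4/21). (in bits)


H = -sum(p_i * log2(p_i)). Terms: -(2/21)*log2(2/21) = 0.323078; -(2/7)*log2(2/7) = 0.516387; -(3/7)*log2(3/7) = 0.523882; -(4/21)*log2(4/21) = 0.455680. H = 0.323078 + 0.516387 + 0.523882 + 0.455680 = 1.819

1.819 bits


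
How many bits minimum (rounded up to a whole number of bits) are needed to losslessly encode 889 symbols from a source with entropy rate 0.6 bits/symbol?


Minimum bits >= n * H = 889 * 0.6 = 533.4, rounded up to a whole number of bits = 534

534 bits


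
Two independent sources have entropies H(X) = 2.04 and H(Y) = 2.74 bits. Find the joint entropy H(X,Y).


For independent variables, H(X,Y) = H(X) + H(Y) = 2.04 + 2.74 = 4.78

4.78 bits


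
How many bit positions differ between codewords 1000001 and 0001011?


Count differing positions: ^ . . ^ . ^ . = 3 differences

3


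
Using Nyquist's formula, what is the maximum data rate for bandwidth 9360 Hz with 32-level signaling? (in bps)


Rate = 2 * B * log2(M) = 2 * 9360 * 5.0 = 93600.0

93600.0 bps


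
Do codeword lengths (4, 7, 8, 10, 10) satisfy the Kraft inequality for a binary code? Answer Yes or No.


Kraft sum = sum(2^(-l_i)) = 0.0762, need <= 1. Result: satisfied (a binary prefix-free code with these lengths exists)

Yes


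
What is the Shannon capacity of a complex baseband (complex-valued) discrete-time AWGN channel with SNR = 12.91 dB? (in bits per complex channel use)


SNR_linear = 10^(12.91/10) = 19.5434; C = log2(1 + SNR_linear) = log2(1 + 19.5434) = 4.3606

4.3606 bits/channel use


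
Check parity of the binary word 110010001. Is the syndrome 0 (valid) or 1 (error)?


Syndrome = XOR of all bits = 1 XOR 1 XOR 0 XOR 0 XOR 1 XOR 0 XOR 0 XOR 0 XOR 1 = 0

0


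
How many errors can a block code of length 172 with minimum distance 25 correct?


Correction capability = floor((d-1)/2) = floor((25-1)/2) = 12

12 errors


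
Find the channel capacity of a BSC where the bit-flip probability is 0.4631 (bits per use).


H(p) = -p*log2(p) - (1-p)*log2(1-p) = -0.4631*log2(0.4631) - 0.5369*log2(0.5369) = 0.514321 + 0.481747 = 0.9961. C = 1 - H(p) = 1 - 0.9961 = 0.0039

0.0039 bits


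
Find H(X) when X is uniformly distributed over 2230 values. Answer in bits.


H = log2(n) = log2(2230) = 11.1228

11.1228 bits


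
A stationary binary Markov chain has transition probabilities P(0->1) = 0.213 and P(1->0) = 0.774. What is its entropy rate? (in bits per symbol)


Stationary distribution: pi_0 = p10/(p01+p10) = 0.7842, pi_1 = 0.2158. Entropy rate H' = pi_0*H(p01) + pi_1*H(p10) = 0.7842*0.7472 + 0.2158*0.771 = 0.7523

0.7523 bits/symbol


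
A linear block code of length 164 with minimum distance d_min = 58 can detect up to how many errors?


Detection capability = d_min - 1 = 58 - 1 = 57

57 errors


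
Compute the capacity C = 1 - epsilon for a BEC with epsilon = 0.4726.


C = 1 - epsilon = 1 - 0.4726 = 0.5274

0.5274 bits


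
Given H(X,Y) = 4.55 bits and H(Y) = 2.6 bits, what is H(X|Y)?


H(X|Y) = H(X,Y) - H(Y) = 4.55 - 2.6 = 1.95

1.95 bits


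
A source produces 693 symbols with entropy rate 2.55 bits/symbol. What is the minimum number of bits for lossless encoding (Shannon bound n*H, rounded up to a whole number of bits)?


Minimum bits >= n * H = 693 * 2.55 = 1767.15, rounded up to a whole number of bits = 1768

1768 bits


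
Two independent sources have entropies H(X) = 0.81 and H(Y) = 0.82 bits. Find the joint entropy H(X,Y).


For independent variables, H(X,Y) = H(X) + H(Y) = 0.81 + 0.82 = 1.63

1.63 bits


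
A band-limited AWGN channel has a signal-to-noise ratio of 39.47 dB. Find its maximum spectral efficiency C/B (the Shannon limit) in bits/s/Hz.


SNR_linear = 10^(39.47/10) = 8851.1561; C/B = log2(1 + SNR_linear) = log2(1 + 8851.1561) = 13.1118

13.1118 bits/s/Hz


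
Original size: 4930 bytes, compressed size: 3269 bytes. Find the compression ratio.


Ratio = original / compressed = 4930 / 3269 = 1.5081

1.5081


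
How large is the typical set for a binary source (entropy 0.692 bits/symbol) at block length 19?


log2|A_typical| = nH = 19 * 0.692 = 13.148, so |A_typical| ~ 2^13.148 = 9.077e+03

9.077e+03


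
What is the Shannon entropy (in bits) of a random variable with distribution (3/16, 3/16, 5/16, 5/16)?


H = -sum(p_i * log2(p_i)). Terms: -(3/16)*log2(3/16) = 0.452820; -(3/16)*log2(3/16) = 0.452820; -(5/16)*log2(5/16) = 0.524397; -(5/16)*log2(5/16) = 0.524397. H = 0.452820 + 0.452820 + 0.524397 + 0.524397 = 1.9544

1.9544 bits


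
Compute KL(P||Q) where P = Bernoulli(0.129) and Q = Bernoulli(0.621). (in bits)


KL = p*log2(p/q) + (1-p)*log2((1-p)/(1-q)) = 0.129*log2(0.129/0.621) + 0.871*log2(0.871/0.379) = 0.7531

0.7531 bits


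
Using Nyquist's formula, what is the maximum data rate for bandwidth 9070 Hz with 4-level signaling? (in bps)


Rate = 2 * B * log2(M) = 2 * 9070 * 2.0 = 36280.0

36280.0 bps


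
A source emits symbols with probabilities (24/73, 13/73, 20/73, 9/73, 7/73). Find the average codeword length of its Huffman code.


Huffman construction (repeatedly merge the two least-probable nodes; each merge adds 1 bit to every symbol beneath it): 7/73 + 9/73 = 16/73; 13/73 + 16/73 = 29/73; 20/73 + 24/73 = 44/73; 29/73 + 44/73 = 1. Resulting codeword lengths (in the order the probabilities were given): (2, 2, 2, 3, 3). L_avg = sum(p_i * l_i) = 24/73*2 + 13/73*2 + 20/73*2 + 9/73*3 + 7/73*3 = 162/73 = 2.2192

2.2192 bits


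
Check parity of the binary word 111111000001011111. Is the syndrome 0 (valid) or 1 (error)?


Syndrome = XOR of all bits = 1 XOR 1 XOR 1 XOR 1 XOR 1 XOR 1 XOR 0 XOR 0 XOR 0 XOR 0 XOR 0 XOR 1 XOR 0 XOR 1 XOR 1 XOR 1 XOR 1 XOR 1 = 0

0


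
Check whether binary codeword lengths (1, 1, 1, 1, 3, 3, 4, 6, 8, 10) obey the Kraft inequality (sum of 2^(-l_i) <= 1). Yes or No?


Kraft sum = sum(2^(-l_i)) = 2.333, need <= 1. Result: violated (a binary prefix-free code with these lengths cannot exist)

No


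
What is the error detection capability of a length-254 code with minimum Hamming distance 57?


Detection capability = d_min - 1 = 57 - 1 = 56

56 errors


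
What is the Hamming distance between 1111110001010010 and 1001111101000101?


Count differing positions: . ^ ^ . . . ^ ^ . . . ^ . ^ ^ ^ = 8 differences

8


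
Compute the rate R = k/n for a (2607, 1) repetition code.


Rate = k/n = 1/2607

1/2607


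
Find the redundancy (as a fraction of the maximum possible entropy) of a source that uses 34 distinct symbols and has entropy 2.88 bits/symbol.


H_max = log2(K) = log2(34) = 5.0875 bits/symbol. Redundancy = 1 - H/H_max = 1 - 2.88/5.0875 = 1 - 0.5661 = 0.4339

0.4339


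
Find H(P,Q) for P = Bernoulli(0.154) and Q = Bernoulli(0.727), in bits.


H(P,Q) = -p*log2(q) - (1-p)*log2(1-q). -0.154*log2(0.727) = 0.070836; -0.846*log2(0.273) = 1.584581. H(P,Q) = 0.070836 + 1.584581 = 1.6554

1.6554 bits


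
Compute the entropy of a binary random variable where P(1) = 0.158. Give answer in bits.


H = -p*log2(p) - (1-p)*log2(1-p). -0.158*log2(0.158) = 0.420597; -0.842*log2(0.842) = 0.208907. H = 0.420597 + 0.208907 = 0.6295

0.6295 bits


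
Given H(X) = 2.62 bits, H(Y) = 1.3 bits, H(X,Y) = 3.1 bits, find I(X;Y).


I(X;Y) = H(X) + H(Y) - H(X,Y) = 2.62 + 1.3 - 3.1 = 0.82

0.82 bits


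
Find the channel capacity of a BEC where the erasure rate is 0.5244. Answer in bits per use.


C = 1 - epsilon = 1 - 0.5244 = 0.4756

0.4756 bits


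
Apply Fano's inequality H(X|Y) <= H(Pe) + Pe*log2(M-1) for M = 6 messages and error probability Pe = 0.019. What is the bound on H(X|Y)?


H(Pe) = -Pe*log2(Pe) - (1-Pe)*log2(1-Pe) = -0.019*log2(0.019) - 0.981*log2(0.981) = 0.108639 + 0.027149 = 0.1358. Pe*log2(M-1) = 0.019*log2(5) = 0.044117. Bound = H(Pe) + Pe*log2(M-1) = 0.108639 + 0.027149 + 0.044117 = 0.1799

0.1799 bits


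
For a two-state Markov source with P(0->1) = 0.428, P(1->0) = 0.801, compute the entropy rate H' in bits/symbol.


Stationary distribution: pi_0 = p10/(p01+p10) = 0.6517, pi_1 = 0.3483. Entropy rate H' = pi_0*H(p01) + pi_1*H(p10) = 0.6517*0.985 + 0.3483*0.7199 = 0.8927

0.8927 bits/symbol


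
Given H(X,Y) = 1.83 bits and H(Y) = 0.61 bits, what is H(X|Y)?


H(X|Y) = H(X,Y) - H(Y) = 1.83 - 0.61 = 1.22

1.22 bits


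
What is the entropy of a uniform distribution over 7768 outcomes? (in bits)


H = log2(n) = log2(7768) = 12.9233

12.9233 bits


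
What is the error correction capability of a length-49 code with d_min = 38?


Correction capability = floor((d-1)/2) = floor((38-1)/2) = 18

18 errors


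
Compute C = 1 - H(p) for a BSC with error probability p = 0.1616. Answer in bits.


H(p) = -p*log2(p) - (1-p)*log2(1-p) = -0.1616*log2(0.1616) - 0.8384*log2(0.8384) = 0.424927 + 0.213196 = 0.6381. C = 1 - H(p) = 1 - 0.6381 = 0.3619

0.3619 bits


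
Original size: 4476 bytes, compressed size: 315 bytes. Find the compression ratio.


Ratio = original / compressed = 4476 / 315 = 14.2095

14.2095


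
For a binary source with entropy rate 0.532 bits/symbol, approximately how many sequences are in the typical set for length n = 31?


log2|A_typical| = nH = 31 * 0.532 = 16.492, so |A_typical| ~ 2^16.492 = 9.217e+04

9.217e+04


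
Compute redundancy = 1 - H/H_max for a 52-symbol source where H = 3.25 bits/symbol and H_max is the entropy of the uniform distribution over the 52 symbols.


H_max = log2(K) = log2(52) = 5.7004 bits/symbol. Redundancy = 1 - H/H_max = 1 - 3.25/5.7004 = 1 - 0.5701 = 0.4299

0.4299


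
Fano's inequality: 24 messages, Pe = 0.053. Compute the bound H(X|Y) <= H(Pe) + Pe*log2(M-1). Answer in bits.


H(Pe) = -Pe*log2(Pe) - (1-Pe)*log2(1-Pe) = -0.053*log2(0.053) - 0.947*log2(0.947) = 0.224607 + 0.074400 = 0.299. Pe*log2(M-1) = 0.053*log2(23) = 0.239749. Bound = H(Pe) + Pe*log2(M-1) = 0.224607 + 0.074400 + 0.239749 = 0.5388

0.5388 bits


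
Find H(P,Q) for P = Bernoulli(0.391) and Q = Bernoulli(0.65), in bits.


H(P,Q) = -p*log2(q) - (1-p)*log2(1-q). -0.391*log2(0.65) = 0.243002; -0.609*log2(0.35) = 0.922375. H(P,Q) = 0.243002 + 0.922375 = 1.1654

1.1654 bits


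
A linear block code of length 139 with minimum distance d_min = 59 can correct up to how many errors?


Correction capability = floor((d-1)/2) = floor((59-1)/2) = 29

29 errors


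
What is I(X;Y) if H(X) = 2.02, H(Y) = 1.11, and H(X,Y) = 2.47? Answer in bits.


I(X;Y) = H(X) + H(Y) - H(X,Y) = 2.02 + 1.11 - 2.47 = 0.66

0.66 bits


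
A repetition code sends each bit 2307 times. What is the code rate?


Rate = k/n = 1/2307

1/2307


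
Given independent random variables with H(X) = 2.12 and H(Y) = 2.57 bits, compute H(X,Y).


For independent variables, H(X,Y) = H(X) + H(Y) = 2.12 + 2.57 = 4.69

4.69 bits


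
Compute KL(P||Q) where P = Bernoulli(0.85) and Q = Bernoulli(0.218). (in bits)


KL = p*log2(p/q) + (1-p)*log2((1-p)/(1-q)) = 0.85*log2(0.85/0.218) + 0.15*log2(0.15/0.782) = 1.3113

1.3113 bits


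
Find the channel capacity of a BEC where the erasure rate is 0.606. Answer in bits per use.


C = 1 - epsilon = 1 - 0.606 = 0.394

0.394 bits


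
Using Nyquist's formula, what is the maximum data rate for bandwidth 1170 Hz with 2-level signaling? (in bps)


Rate = 2 * B * log2(M) = 2 * 1170 * 1.0 = 2340.0

2340.0 bps


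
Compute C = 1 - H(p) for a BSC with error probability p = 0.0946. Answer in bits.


H(p) = -p*log2(p) - (1-p)*log2(1-p) = -0.0946*log2(0.0946) - 0.9054*log2(0.9054) = 0.321831 + 0.129810 = 0.4516. C = 1 - H(p) = 1 - 0.4516 = 0.5484

0.5484 bits


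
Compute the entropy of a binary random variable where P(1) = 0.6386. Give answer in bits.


H = -p*log2(p) - (1-p)*log2(1-p). -0.6386*log2(0.6386) = 0.413184; -0.3614*log2(0.3614) = 0.530655. H = 0.413184 + 0.530655 = 0.9438

0.9438 bits


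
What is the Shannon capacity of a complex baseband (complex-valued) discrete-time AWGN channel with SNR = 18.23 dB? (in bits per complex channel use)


SNR_linear = 10^(18.23/10) = 66.5273; C = log2(1 + SNR_linear) = log2(1 + 66.5273) = 6.0774

6.0774 bits/channel use


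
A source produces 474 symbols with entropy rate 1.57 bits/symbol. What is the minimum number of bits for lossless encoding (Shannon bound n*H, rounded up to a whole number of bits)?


Minimum bits >= n * H = 474 * 1.57 = 744.18, rounded up to a whole number of bits = 745

745 bits


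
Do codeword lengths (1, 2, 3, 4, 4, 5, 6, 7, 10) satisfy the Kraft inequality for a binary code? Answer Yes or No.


Kraft sum = sum(2^(-l_i)) = 1.0557, need <= 1. Result: violated (a binary prefix-free code with these lengths cannot exist)

No


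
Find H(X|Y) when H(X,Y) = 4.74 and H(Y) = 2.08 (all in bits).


H(X|Y) = H(X,Y) - H(Y) = 4.74 - 2.08 = 2.66

2.66 bits


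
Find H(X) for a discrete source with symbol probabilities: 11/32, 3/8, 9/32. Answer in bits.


H = -sum(p_i * log2(p_i)). Terms: -(11/32)*log2(11/32) = 0.529570; -(3/8)*log2(3/8) = 0.530639; -(9/32)*log2(9/32) = 0.514709. H = 0.529570 + 0.530639 + 0.514709 = 1.5749

1.5749 bits


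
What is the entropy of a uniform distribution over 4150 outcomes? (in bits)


H = log2(n) = log2(4150) = 12.0189

12.0189 bits


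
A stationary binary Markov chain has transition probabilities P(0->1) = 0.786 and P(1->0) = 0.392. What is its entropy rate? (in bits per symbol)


Stationary distribution: pi_0 = p10/(p01+p10) = 0.3328, pi_1 = 0.6672. Entropy rate H' = pi_0*H(p01) + pi_1*H(p10) = 0.3328*0.7491 + 0.6672*0.9661 = 0.8939

0.8939 bits/symbol


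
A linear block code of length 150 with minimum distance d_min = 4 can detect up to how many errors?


Detection capability = d_min - 1 = 4 - 1 = 3

3 errors


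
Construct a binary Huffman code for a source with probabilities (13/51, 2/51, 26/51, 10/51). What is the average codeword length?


Huffman construction (repeatedly merge the two least-probable nodes; each merge adds 1 bit to every symbol beneath it): 2/51 + 10/51 = 4/17; 4/17 + 13/51 = 25/51; 25/51 + 26/51 = 1. Resulting codeword lengths (in the order the probabilities were given): (2, 3, 1, 3). L_avg = sum(p_i * l_i) = 13/51*2 + 2/51*3 + 26/51*1 + 10/51*3 = 88/51 = 1.7255

1.7255 bits


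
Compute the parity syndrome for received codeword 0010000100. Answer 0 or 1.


Syndrome = XOR of all bits = 0 XOR 0 XOR 1 XOR 0 XOR 0 XOR 0 XOR 0 XOR 1 XOR 0 XOR 0 = 0

0


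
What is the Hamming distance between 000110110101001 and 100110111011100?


Count differing positions: ^ . . . . . . . ^ ^ ^ . ^ . ^ = 6 differences

6


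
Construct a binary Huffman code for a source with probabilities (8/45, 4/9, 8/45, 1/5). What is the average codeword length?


Huffman construction (repeatedly merge the two least-probable nodes; each merge adds 1 bit to every symbol beneath it): 8/45 + 8/45 = 16/45; 1/5 + 16/45 = 5/9; 4/9 + 5/9 = 1. Resulting codeword lengths (in the order the probabilities were given): (3, 1, 3, 2). L_avg = sum(p_i * l_i) = 8/45*3 + 4/9*1 + 8/45*3 + 1/5*2 = 86/45 = 1.9111

1.9111 bits


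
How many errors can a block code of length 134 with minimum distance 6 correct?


Correction capability = floor((d-1)/2) = floor((6-1)/2) = 2

2 errors


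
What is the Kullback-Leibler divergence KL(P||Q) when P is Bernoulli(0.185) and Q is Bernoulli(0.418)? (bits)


KL = p*log2(p/q) + (1-p)*log2((1-p)/(1-q)) = 0.185*log2(0.185/0.418) + 0.815*log2(0.815/0.582) = 0.1784

0.1784 bits


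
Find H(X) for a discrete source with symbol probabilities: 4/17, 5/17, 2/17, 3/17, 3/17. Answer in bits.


H = -sum(p_i * log2(p_i)). Terms: -(4/17)*log2(4/17) = 0.491168; -(5/17)*log2(5/17) = 0.519275; -(2/17)*log2(2/17) = 0.363231; -(3/17)*log2(3/17) = 0.441618; -(3/17)*log2(3/17) = 0.441618. H = 0.491168 + 0.519275 + 0.363231 + 0.441618 + 0.441618 = 2.2569

2.2569 bits


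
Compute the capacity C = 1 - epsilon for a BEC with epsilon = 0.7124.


C = 1 - epsilon = 1 - 0.7124 = 0.2876

0.2876 bits


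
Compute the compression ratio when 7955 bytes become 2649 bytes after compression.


Ratio = original / compressed = 7955 / 2649 = 3.003

3.003


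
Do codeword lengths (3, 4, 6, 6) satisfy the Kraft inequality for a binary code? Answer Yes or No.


Kraft sum = sum(2^(-l_i)) = 0.2188, need <= 1. Result: satisfied (a binary prefix-free code with these lengths exists)

Yes


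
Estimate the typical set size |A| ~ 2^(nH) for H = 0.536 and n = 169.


log2|A_typical| = nH = 169 * 0.536 = 90.584, so |A_typical| ~ 2^90.584 = 1.856e+27

1.856e+27


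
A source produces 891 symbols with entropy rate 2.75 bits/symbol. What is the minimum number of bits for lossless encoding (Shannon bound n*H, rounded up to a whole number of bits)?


Minimum bits >= n * H = 891 * 2.75 = 2450.25, rounded up to a whole number of bits = 2451

2451 bits


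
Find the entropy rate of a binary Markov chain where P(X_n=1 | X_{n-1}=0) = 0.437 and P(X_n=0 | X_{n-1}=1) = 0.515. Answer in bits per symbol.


Stationary distribution: pi_0 = p10/(p01+p10) = 0.541, pi_1 = 0.459. Entropy rate H' = pi_0*H(p01) + pi_1*H(p10) = 0.541*0.9885 + 0.459*0.9994 = 0.9935

0.9935 bits/symbol


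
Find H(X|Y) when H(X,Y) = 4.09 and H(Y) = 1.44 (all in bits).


H(X|Y) = H(X,Y) - H(Y) = 4.09 - 1.44 = 2.65

2.65 bits


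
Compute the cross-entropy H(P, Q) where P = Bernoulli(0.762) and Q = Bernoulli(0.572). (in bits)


H(P,Q) = -p*log2(q) - (1-p)*log2(1-q). -0.762*log2(0.572) = 0.614106; -0.238*log2(0.428) = 0.291388. H(P,Q) = 0.614106 + 0.291388 = 0.9055

0.9055 bits


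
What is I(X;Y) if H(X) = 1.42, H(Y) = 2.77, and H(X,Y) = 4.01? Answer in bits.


I(X;Y) = H(X) + H(Y) - H(X,Y) = 1.42 + 2.77 - 4.01 = 0.18

0.18 bits


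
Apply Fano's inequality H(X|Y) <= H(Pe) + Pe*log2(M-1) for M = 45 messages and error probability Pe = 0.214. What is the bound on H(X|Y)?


H(Pe) = -Pe*log2(Pe) - (1-Pe)*log2(1-Pe) = -0.214*log2(0.214) - 0.786*log2(0.786) = 0.476004 + 0.273055 = 0.7491. Pe*log2(M-1) = 0.214*log2(44) = 1.168318. Bound = H(Pe) + Pe*log2(M-1) = 0.476004 + 0.273055 + 1.168318 = 1.9174

1.9174 bits


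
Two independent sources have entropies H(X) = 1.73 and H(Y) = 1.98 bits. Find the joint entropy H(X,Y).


For independent variables, H(X,Y) = H(X) + H(Y) = 1.73 + 1.98 = 3.71

3.71 bits


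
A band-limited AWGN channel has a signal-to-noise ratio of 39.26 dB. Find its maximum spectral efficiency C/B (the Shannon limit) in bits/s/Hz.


SNR_linear = 10^(39.26/10) = 8433.3476; C/B = log2(1 + SNR_linear) = log2(1 + 8433.3476) = 13.0421

13.0421 bits/s/Hz


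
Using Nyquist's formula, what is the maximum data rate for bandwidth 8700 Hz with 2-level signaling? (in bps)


Rate = 2 * B * log2(M) = 2 * 8700 * 1.0 = 17400.0

17400.0 bps


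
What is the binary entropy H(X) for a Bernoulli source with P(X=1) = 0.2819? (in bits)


H = -p*log2(p) - (1-p)*log2(1-p). -0.2819*log2(0.2819) = 0.514959; -0.7181*log2(0.7181) = 0.343067. H = 0.514959 + 0.343067 = 0.858

0.858 bits


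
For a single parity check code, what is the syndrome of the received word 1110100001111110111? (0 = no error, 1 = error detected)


Syndrome = XOR of all bits = 1 XOR 1 XOR 1 XOR 0 XOR 1 XOR 0 XOR 0 XOR 0 XOR 0 XOR 1 XOR 1 XOR 1 XOR 1 XOR 1 XOR 1 XOR 0 XOR 1 XOR 1 XOR 1 = 1

1


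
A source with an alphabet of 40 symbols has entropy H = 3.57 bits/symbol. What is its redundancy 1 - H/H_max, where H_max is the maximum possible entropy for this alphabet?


H_max = log2(K) = log2(40) = 5.3219 bits/symbol. Redundancy = 1 - H/H_max = 1 - 3.57/5.3219 = 1 - 0.6708 = 0.3292

0.3292


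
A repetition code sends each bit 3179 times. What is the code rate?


Rate = k/n = 1/3179

1/3179


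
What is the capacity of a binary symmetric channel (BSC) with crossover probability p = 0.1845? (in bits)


H(p) = -p*log2(p) - (1-p)*log2(1-p) = -0.1845*log2(0.1845) - 0.8155*log2(0.8155) = 0.449868 + 0.239955 = 0.6898. C = 1 - H(p) = 1 - 0.6898 = 0.3102

0.3102 bits


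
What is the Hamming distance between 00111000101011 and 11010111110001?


Count differing positions: ^ ^ ^ . ^ ^ ^ ^ . ^ ^ . ^ . = 10 differences

10


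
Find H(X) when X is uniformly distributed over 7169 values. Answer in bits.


H = log2(n) = log2(7169) = 12.8076

12.8076 bits


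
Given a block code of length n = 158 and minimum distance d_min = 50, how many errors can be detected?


Detection capability = d_min - 1 = 50 - 1 = 49

49 errors


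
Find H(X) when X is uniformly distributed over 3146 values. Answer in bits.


H = log2(n) = log2(3146) = 11.6193

11.6193 bits


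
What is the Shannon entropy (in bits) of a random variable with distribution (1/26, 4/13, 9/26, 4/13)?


H = -sum(p_i * log2(p_i)). Terms: -(1/26)*log2(1/26) = 0.180786; -(4/13)*log2(4/13) = 0.523212; -(9/26)*log2(9/26) = 0.529794; -(4/13)*log2(4/13) = 0.523212. H = 0.180786 + 0.523212 + 0.529794 + 0.523212 = 1.757

1.757 bits


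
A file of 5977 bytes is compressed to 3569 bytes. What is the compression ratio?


Ratio = original / compressed = 5977 / 3569 = 1.6747

1.6747


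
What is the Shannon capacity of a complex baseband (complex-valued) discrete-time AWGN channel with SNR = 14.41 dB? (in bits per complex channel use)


SNR_linear = 10^(14.41/10) = 27.6058; C = log2(1 + SNR_linear) = log2(1 + 27.6058) = 4.8382

4.8382 bits/channel use


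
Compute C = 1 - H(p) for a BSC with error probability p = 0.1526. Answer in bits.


H(p) = -p*log2(p) - (1-p)*log2(1-p) = -0.1526*log2(0.1526) - 0.8474*log2(0.8474) = 0.413878 + 0.202431 = 0.6163. C = 1 - H(p) = 1 - 0.6163 = 0.3837

0.3837 bits


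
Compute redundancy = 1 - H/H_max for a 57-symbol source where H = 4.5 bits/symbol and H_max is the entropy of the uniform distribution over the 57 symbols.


H_max = log2(K) = log2(57) = 5.8329 bits/symbol. Redundancy = 1 - H/H_max = 1 - 4.5/5.8329 = 1 - 0.7715 = 0.2285

0.2285


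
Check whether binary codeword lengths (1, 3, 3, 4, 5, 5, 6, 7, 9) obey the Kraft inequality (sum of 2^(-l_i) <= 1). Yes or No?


Kraft sum = sum(2^(-l_i)) = 0.9004, need <= 1. Result: satisfied (a binary prefix-free code with these lengths exists)

Yes


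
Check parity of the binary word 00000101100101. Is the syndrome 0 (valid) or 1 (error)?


Syndrome = XOR of all bits = 0 XOR 0 XOR 0 XOR 0 XOR 0 XOR 1 XOR 0 XOR 1 XOR 1 XOR 0 XOR 0 XOR 1 XOR 0 XOR 1 = 1

1


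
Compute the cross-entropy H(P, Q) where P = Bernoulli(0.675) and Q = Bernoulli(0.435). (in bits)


H(P,Q) = -p*log2(q) - (1-p)*log2(1-q). -0.675*log2(0.435) = 0.810616; -0.325*log2(0.565) = 0.267695. H(P,Q) = 0.810616 + 0.267695 = 1.0783

1.0783 bits


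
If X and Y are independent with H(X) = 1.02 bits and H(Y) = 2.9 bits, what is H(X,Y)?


For independent variables, H(X,Y) = H(X) + H(Y) = 1.02 + 2.9 = 3.92

3.92 bits


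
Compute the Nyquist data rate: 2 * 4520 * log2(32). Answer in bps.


Rate = 2 * B * log2(M) = 2 * 4520 * 5.0 = 45200.0

45200.0 bps


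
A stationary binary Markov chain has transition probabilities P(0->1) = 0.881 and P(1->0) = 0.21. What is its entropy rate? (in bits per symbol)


Stationary distribution: pi_0 = p10/(p01+p10) = 0.1925, pi_1 = 0.8075. Entropy rate H' = pi_0*H(p01) + pi_1*H(p10) = 0.1925*0.5265 + 0.8075*0.7415 = 0.7001

0.7001 bits/symbol


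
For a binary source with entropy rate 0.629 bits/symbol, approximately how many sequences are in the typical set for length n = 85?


log2|A_typical| = nH = 85 * 0.629 = 53.465, so |A_typical| ~ 2^53.465 = 1.243e+16

1.243e+16


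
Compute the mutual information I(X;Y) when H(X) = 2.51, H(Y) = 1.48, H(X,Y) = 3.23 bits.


I(X;Y) = H(X) + H(Y) - H(X,Y) = 2.51 + 1.48 - 3.23 = 0.76

0.76 bits


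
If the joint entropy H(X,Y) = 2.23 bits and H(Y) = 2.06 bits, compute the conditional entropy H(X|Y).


H(X|Y) = H(X,Y) - H(Y) = 2.23 - 2.06 = 0.17

0.17 bits


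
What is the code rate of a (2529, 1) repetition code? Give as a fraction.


Rate = k/n = 1/2529

1/2529


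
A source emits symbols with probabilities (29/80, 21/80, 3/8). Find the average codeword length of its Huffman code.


Huffman construction (repeatedly merge the two least-probable nodes; each merge adds 1 bit to every symbol beneath it): 21/80 + 29/80 = 5/8; 3/8 + 5/8 = 1. Resulting codeword lengths (in the order the probabilities were given): (2, 2, 1). L_avg = sum(p_i * l_i) = 29/80*2 + 21/80*2 + 3/8*1 = 13/8 = 1.625

1.625 bits


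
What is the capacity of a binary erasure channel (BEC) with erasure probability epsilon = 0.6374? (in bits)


C = 1 - epsilon = 1 - 0.6374 = 0.3626

0.3626 bits


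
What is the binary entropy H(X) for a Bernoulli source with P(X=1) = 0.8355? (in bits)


H = -p*log2(p) - (1-p)*log2(1-p). -0.8355*log2(0.8355) = 0.216635; -0.1645*log2(0.1645) = 0.428332. H = 0.216635 + 0.428332 = 0.645

0.645 bits


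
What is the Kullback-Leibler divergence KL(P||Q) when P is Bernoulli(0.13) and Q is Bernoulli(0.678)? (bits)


KL = p*log2(p/q) + (1-p)*log2((1-p)/(1-q)) = 0.13*log2(0.13/0.678) + 0.87*log2(0.87/0.322) = 0.9378

0.9378 bits


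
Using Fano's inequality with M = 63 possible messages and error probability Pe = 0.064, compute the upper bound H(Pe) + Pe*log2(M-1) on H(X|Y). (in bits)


H(Pe) = -Pe*log2(Pe) - (1-Pe)*log2(1-Pe) = -0.064*log2(0.064) - 0.936*log2(0.936) = 0.253810 + 0.089313 = 0.3431. Pe*log2(M-1) = 0.064*log2(62) = 0.381069. Bound = H(Pe) + Pe*log2(M-1) = 0.253810 + 0.089313 + 0.381069 = 0.7242

0.7242 bits


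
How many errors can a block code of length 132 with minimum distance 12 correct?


Correction capability = floor((d-1)/2) = floor((12-1)/2) = 5

5 errors


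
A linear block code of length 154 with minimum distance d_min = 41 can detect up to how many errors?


Detection capability = d_min - 1 = 41 - 1 = 40

40 errors


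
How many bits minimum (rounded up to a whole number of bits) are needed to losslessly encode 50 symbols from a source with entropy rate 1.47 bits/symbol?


Minimum bits >= n * H = 50 * 1.47 = 73.5, rounded up to a whole number of bits = 74

74 bits


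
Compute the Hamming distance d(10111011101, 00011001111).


Count differing positions: ^ . ^ . . . ^ . . ^ . = 4 differences

4


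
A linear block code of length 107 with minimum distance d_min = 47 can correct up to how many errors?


Correction capability = floor((d-1)/2) = floor((47-1)/2) = 23

23 errors


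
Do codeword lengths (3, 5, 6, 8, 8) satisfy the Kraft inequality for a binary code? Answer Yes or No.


Kraft sum = sum(2^(-l_i)) = 0.1797, need <= 1. Result: satisfied (a binary prefix-free code with these lengths exists)

Yes


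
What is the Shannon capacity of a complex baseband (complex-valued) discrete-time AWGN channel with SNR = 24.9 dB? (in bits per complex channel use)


SNR_linear = 10^(24.9/10) = 309.0295; C = log2(1 + SNR_linear) = log2(1 + 309.0295) = 8.2763

8.2763 bits/channel use


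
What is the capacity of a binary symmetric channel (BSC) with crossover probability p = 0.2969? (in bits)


H(p) = -p*log2(p) - (1-p)*log2(1-p) = -0.2969*log2(0.2969) - 0.7031*log2(0.7031) = 0.520154 + 0.357314 = 0.8775. C = 1 - H(p) = 1 - 0.8775 = 0.1225

0.1225 bits


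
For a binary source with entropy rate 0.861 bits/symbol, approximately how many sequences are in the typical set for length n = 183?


log2|A_typical| = nH = 183 * 0.861 = 157.563, so |A_typical| ~ 2^157.563 = 2.699e+47

2.699e+47


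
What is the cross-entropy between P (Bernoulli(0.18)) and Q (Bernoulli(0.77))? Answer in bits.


H(P,Q) = -p*log2(q) - (1-p)*log2(1-q). -0.18*log2(0.77) = 0.067873; -0.82*log2(0.23) = 1.738641. H(P,Q) = 0.067873 + 1.738641 = 1.8065

1.8065 bits


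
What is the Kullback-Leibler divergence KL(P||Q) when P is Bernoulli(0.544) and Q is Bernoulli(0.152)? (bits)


KL = p*log2(p/q) + (1-p)*log2((1-p)/(1-q)) = 0.544*log2(0.544/0.152) + 0.456*log2(0.456/0.848) = 0.5926

0.5926 bits


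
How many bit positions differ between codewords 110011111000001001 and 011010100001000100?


Count differing positions: ^ . ^ . . ^ . ^ ^ . . ^ . . ^ ^ . ^ = 9 differences

9


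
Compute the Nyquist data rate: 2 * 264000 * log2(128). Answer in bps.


Rate = 2 * B * log2(M) = 2 * 264000 * 7.0 = 3696000.0

3696000.0 bps


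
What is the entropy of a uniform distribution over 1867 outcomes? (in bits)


H = log2(n) = log2(1867) = 10.8665

10.8665 bits


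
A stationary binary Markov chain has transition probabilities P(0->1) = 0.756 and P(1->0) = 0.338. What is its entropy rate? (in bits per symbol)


Stationary distribution: pi_0 = p10/(p01+p10) = 0.309, pi_1 = 0.691. Entropy rate H' = pi_0*H(p01) + pi_1*H(p10) = 0.309*0.8016 + 0.691*0.9229 = 0.8854

0.8854 bits/symbol


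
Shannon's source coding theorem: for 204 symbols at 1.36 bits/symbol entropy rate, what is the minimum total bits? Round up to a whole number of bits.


Minimum bits >= n * H = 204 * 1.36 = 277.44, rounded up to a whole number of bits = 278

278 bits


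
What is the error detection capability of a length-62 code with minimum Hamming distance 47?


Detection capability = d_min - 1 = 47 - 1 = 46

46 errors


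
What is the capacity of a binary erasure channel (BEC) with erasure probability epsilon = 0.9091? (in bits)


C = 1 - epsilon = 1 - 0.9091 = 0.0909

0.0909 bits


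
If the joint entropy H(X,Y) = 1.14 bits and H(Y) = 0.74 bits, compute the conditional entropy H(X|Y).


H(X|Y) = H(X,Y) - H(Y) = 1.14 - 0.74 = 0.4

0.4 bits


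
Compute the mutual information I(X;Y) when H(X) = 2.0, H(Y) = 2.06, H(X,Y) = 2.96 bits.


I(X;Y) = H(X) + H(Y) - H(X,Y) = 2.0 + 2.06 - 2.96 = 1.1

1.1 bits


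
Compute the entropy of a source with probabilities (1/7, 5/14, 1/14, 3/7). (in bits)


H = -sum(p_i * log2(p_i)). Terms: -(1/7)*log2(1/7) = 0.401051; -(5/14)*log2(5/14) = 0.530510; -(1/14)*log2(1/14) = 0.271954; -(3/7)*log2(3/7) = 0.523882. H = 0.401051 + 0.530510 + 0.271954 + 0.523882 = 1.7274

1.7274 bits


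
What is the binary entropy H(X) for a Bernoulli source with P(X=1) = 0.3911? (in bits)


H = -p*log2(p) - (1-p)*log2(1-p). -0.3911*log2(0.3911) = 0.529702; -0.6089*log2(0.6089) = 0.435804. H = 0.529702 + 0.435804 = 0.9655

0.9655 bits


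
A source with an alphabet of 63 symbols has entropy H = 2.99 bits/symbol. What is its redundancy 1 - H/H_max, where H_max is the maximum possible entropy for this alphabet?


H_max = log2(K) = log2(63) = 5.9773 bits/symbol. Redundancy = 1 - H/H_max = 1 - 2.99/5.9773 = 1 - 0.5002 = 0.4998

0.4998


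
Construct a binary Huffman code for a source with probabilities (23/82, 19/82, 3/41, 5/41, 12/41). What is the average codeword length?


Huffman construction (repeatedly merge the two least-probable nodes; each merge adds 1 bit to every symbol beneath it): 3/41 + 5/41 = 8/41; 8/41 + 19/82 = 35/82; 23/82 + 12/41 = 47/82; 35/82 + 47/82 = 1. Resulting codeword lengths (in the order the probabilities were given): (2, 2, 3, 3, 2). L_avg = sum(p_i * l_i) = 23/82*2 + 19/82*2 + 3/41*3 + 5/41*3 + 12/41*2 = 90/41 = 2.1951

2.1951 bits


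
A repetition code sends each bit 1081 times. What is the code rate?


Rate = k/n = 1/1081

1/1081


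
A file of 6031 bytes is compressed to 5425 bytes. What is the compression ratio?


Ratio = original / compressed = 6031 / 5425 = 1.1117

1.1117


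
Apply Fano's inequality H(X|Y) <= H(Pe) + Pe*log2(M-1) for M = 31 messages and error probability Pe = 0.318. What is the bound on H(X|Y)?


H(Pe) = -Pe*log2(Pe) - (1-Pe)*log2(1-Pe) = -0.318*log2(0.318) - 0.682*log2(0.682) = 0.525623 + 0.376571 = 0.9022. Pe*log2(M-1) = 0.318*log2(30) = 1.560391. Bound = H(Pe) + Pe*log2(M-1) = 0.525623 + 0.376571 + 1.560391 = 2.4626

2.4626 bits


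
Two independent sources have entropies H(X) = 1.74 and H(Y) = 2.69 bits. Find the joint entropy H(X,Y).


For independent variables, H(X,Y) = H(X) + H(Y) = 1.74 + 2.69 = 4.43

4.43 bits


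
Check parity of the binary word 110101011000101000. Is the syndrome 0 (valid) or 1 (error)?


Syndrome = XOR of all bits = 1 XOR 1 XOR 0 XOR 1 XOR 0 XOR 1 XOR 0 XOR 1 XOR 1 XOR 0 XOR 0 XOR 0 XOR 1 XOR 0 XOR 1 XOR 0 XOR 0 XOR 0 = 0

0


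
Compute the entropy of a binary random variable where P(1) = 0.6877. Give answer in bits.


H = -p*log2(p) - (1-p)*log2(1-p). -0.6877*log2(0.6877) = 0.371460; -0.3123*log2(0.3123) = 0.524350. H = 0.371460 + 0.524350 = 0.8958

0.8958 bits


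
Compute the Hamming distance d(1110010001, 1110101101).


Count differing positions: . . . . ^ ^ ^ ^ . . = 4 differences

4


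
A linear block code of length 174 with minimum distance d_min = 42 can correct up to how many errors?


Correction capability = floor((d-1)/2) = floor((42-1)/2) = 20

20 errors


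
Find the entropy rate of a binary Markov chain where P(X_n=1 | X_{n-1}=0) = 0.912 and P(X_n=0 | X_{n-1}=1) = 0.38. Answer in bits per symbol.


Stationary distribution: pi_0 = p10/(p01+p10) = 0.2941, pi_1 = 0.7059. Entropy rate H' = pi_0*H(p01) + pi_1*H(p10) = 0.2941*0.4298 + 0.7059*0.958 = 0.8027

0.8027 bits/symbol


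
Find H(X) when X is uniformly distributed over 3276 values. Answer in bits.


H = log2(n) = log2(3276) = 11.6777

11.6777 bits


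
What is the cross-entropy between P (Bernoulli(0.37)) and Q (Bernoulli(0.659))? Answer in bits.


H(P,Q) = -p*log2(q) - (1-p)*log2(1-q). -0.37*log2(0.659) = 0.222610; -0.63*log2(0.341) = 0.977859. H(P,Q) = 0.222610 + 0.977859 = 1.2005

1.2005 bits


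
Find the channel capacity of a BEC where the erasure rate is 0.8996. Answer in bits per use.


C = 1 - epsilon = 1 - 0.8996 = 0.1004

0.1004 bits


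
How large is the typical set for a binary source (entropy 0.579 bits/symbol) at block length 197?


log2|A_typical| = nH = 197 * 0.579 = 114.063, so |A_typical| ~ 2^114.063 = 2.170e+34

2.170e+34


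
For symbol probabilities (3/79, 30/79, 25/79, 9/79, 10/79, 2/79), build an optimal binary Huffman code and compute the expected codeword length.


Huffman construction (repeatedly merge the two least-probable nodes; each merge adds 1 bit to every symbol beneath it): 2/79 + 3/79 = 5/79; 5/79 + 9/79 = 14/79; 10/79 + 14/79 = 24/79; 24/79 + 25/79 = 49/79; 30/79 + 49/79 = 1. Resulting codeword lengths (in the order the probabilities were given): (5, 1, 2, 4, 3, 5). L_avg = sum(p_i * l_i) = 3/79*5 + 30/79*1 + 25/79*2 + 9/79*4 + 10/79*3 + 2/79*5 = 171/79 = 2.1646

2.1646 bits


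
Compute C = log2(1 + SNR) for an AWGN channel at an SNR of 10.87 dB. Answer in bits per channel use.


SNR_linear = 10^(10.87/10) = 12.218; C = log2(1 + SNR_linear) = log2(1 + 12.218) = 3.7244

3.7244 bits/channel use


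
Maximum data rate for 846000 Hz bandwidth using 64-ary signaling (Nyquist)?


Rate = 2 * B * log2(M) = 2 * 846000 * 6.0 = 10152000.0

10152000.0 bps


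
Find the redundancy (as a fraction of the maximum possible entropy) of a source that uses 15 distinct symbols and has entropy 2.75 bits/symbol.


H_max = log2(K) = log2(15) = 3.9069 bits/symbol. Redundancy = 1 - H/H_max = 1 - 2.75/3.9069 = 1 - 0.7039 = 0.2961

0.2961


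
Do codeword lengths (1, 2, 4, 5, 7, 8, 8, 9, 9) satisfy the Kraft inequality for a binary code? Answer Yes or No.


Kraft sum = sum(2^(-l_i)) = 0.8633, need <= 1. Result: satisfied (a binary prefix-free code with these lengths exists)

Yes


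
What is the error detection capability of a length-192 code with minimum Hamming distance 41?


Detection capability = d_min - 1 = 41 - 1 = 40

40 errors


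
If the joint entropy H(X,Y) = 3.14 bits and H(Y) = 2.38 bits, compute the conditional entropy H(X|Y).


H(X|Y) = H(X,Y) - H(Y) = 3.14 - 2.38 = 0.76

0.76 bits


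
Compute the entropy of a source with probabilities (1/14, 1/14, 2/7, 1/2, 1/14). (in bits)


H = -sum(p_i * log2(p_i)). Terms: -(1/14)*log2(1/14) = 0.271954; -(1/14)*log2(1/14) = 0.271954; -(2/7)*log2(2/7) = 0.516387; -(1/2)*log2(1/2) = 0.500000; -(1/14)*log2(1/14) = 0.271954. H = 0.271954 + 0.271954 + 0.516387 + 0.500000 + 0.271954 = 1.8322

1.8322 bits


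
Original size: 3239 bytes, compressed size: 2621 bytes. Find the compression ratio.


Ratio = original / compressed = 3239 / 2621 = 1.2358

1.2358
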